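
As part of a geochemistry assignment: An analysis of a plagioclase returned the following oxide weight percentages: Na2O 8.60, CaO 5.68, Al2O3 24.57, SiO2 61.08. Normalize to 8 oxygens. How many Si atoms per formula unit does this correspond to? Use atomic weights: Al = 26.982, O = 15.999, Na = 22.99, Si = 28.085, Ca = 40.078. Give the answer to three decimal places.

Na2O: 8.60/61.979 = 0.13876 mol → 0.27752 mol Na, 0.13876 mol O.
CaO: 5.68/56.077 = 0.10129 mol → 0.10129 mol Ca, 0.10129 mol O.
Al2O3: 24.57/101.961 = 0.24097 mol → 0.48194 mol Al, 0.72291 mol O.
SiO2: 61.08/60.083 = 1.01659 mol → 1.01659 mol Si, 2.03318 mol O.
Total oxygen = 2.99614 mol. Normalization factor = 8/2.99614 = 2.67010.
Si per 8 O = 1.01659 × 2.67010 = 2.714.

2.714 Si apfu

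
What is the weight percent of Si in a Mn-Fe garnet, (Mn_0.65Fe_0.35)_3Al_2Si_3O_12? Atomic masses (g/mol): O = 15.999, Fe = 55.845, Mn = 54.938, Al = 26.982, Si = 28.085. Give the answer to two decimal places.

Molar mass of (Mn_0.65Fe_0.35)_3Al_2Si_3O_12: 1.95×54.938 + 1.05×55.845 + 2×26.982 + 3×28.085 + 12×15.999 = 495.973 g/mol.
Mass of Si per formula unit: 3 × 28.085 = 84.255 g.
Weight fraction Si = 84.255 / 495.973 = 0.1699.

16.99 wt%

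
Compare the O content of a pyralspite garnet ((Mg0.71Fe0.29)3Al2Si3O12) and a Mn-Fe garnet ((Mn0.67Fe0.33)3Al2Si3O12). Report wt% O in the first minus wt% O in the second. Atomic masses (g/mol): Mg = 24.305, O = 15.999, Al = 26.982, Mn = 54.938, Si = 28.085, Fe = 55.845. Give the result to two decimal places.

5.88 percentage points

O in (Mg0.71Fe0.29)3Al2Si3O12: molar mass 430.562 g/mol; 12×15.999 = 191.988 g → 44.59 wt%.
O in (Mn0.67Fe0.33)3Al2Si3O12: molar mass 495.919 g/mol; 12×15.999 = 191.988 g → 38.71 wt%.
Difference = 44.59 − 38.71 = 5.88 percentage points.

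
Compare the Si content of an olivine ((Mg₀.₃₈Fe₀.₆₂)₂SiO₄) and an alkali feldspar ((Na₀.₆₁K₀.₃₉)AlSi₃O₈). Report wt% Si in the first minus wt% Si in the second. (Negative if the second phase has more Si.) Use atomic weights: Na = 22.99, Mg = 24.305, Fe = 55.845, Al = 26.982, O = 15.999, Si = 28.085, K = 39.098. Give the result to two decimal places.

M((Mg₀.₃₈Fe₀.₆₂)₂SiO₄) = 179.801 g/mol, so wt% Si = 28.085/179.801 × 100 = 15.62%.
M((Na₀.₆₁K₀.₃₉)AlSi₃O₈) = 268.501 g/mol, so wt% Si = 84.255/268.501 × 100 = 31.38%.
15.62 − 31.38 = -15.76 pp.

-15.76 percentage points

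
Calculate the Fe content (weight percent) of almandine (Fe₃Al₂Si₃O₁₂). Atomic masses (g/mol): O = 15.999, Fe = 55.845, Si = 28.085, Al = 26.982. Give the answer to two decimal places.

33.66 weight percent

M(Fe₃Al₂Si₃O₁₂) = 497.742 g/mol.
Fe contributes 3 × 55.845 = 167.535 g per mole.
167.535/497.742 = 0.3366 → 33.66%.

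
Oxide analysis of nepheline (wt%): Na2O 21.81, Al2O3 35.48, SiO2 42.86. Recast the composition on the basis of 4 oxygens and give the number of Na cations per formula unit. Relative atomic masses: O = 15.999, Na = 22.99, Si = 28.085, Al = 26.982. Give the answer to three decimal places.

Na2O: 21.81/61.979 = 0.35189 mol → 0.70378 mol Na, 0.35189 mol O.
Al2O3: 35.48/101.961 = 0.34798 mol → 0.69596 mol Al, 1.04394 mol O.
SiO2: 42.86/60.083 = 0.71335 mol → 0.71335 mol Si, 1.42670 mol O.
Total oxygen = 2.82253 mol. Normalization factor = 4/2.82253 = 1.41717.
Na per 4 O = 0.70378 × 1.41717 = 0.997.

0.997 Na apfu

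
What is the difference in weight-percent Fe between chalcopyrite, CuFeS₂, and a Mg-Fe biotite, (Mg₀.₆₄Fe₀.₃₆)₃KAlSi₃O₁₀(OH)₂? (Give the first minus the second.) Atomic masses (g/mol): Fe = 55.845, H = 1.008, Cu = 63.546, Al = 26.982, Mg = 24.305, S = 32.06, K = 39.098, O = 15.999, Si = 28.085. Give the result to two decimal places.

17.07 percentage points

M(CuFeS₂) = 183.511 g/mol, so wt% Fe = 55.845/183.511 × 100 = 30.43%.
M((Mg₀.₆₄Fe₀.₃₆)₃KAlSi₃O₁₀(OH)₂) = 451.317 g/mol, so wt% Fe = 60.313/451.317 × 100 = 13.36%.
30.43 − 13.36 = 17.07 pp.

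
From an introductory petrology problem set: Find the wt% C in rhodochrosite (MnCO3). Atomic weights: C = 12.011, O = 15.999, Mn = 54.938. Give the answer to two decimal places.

10.45 wt%

M(MnCO3) = 114.946 g/mol.
C contributes 1 × 12.011 = 12.011 g per mole.
12.011/114.946 = 0.1045 → 10.45%.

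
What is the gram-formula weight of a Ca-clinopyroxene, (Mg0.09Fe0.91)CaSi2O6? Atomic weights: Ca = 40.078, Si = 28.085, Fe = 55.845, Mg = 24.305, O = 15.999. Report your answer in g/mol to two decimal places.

The formula mass is the sum 0.09·24.305 + 0.91·55.845 + 1·40.078 + 2·28.085 + 6·15.999.

245.25 g/mol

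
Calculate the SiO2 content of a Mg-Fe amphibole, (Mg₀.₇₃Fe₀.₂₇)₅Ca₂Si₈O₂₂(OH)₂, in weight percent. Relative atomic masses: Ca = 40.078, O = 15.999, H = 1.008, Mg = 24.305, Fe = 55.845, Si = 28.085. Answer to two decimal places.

56.22 wt%

Molar mass of (Mg₀.₇₃Fe₀.₂₇)₅Ca₂Si₈O₂₂(OH)₂ = 3.65·24.305 + 1.35·55.845 + 2·40.078 + 8·28.085 + 24·15.999 + 2·1.008 = 854.932 g/mol.
Each formula unit contains 8 Si, equivalent to 8/1 = 8.0000 mol SiO2.
M(SiO2) = 1×28.085 + 2×15.999 = 60.083 g/mol.
Mass of SiO2 per formula unit = 8.0000 × 60.083 = 480.664 g.
SiO2 wt% = 480.664 / 854.932 × 100 = 56.22%.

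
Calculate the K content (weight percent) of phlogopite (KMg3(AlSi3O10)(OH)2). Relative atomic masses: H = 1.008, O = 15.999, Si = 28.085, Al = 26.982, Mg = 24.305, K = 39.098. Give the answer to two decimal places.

M(KMg3(AlSi3O10)(OH)2) = 417.254 g/mol.
K contributes 1 × 39.098 = 39.098 g per mole.
39.098/417.254 = 0.0937 → 9.37%.

9.37 weight percent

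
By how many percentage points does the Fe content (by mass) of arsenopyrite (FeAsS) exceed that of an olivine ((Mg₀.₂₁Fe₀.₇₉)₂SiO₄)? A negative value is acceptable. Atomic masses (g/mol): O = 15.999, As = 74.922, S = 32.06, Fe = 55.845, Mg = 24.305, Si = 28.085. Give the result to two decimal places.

-12.01 percentage points

First mineral: 55.845 g Fe in 162.827 g formula = 34.30 wt% Fe.
Second mineral: 88.235 g Fe in 190.524 g formula = 46.31 wt% Fe.
34.30% − 46.31% gives a difference of -12.01 percentage points.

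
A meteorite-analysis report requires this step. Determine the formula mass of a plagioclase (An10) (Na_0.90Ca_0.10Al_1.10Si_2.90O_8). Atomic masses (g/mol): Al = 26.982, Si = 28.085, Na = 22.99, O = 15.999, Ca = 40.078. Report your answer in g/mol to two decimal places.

The formula mass is the sum 0.90(22.99) + 0.10(40.078) + 1.10(26.982) + 2.90(28.085) + 8(15.999).

263.82 g/mol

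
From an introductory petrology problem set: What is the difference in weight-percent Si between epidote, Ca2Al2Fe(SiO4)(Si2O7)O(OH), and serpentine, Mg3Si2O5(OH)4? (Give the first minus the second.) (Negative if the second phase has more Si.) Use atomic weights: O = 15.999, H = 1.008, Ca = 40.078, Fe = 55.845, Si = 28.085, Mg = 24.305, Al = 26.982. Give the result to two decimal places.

-2.83 percentage points

Si in Ca2Al2Fe(SiO4)(Si2O7)O(OH): molar mass 483.215 g/mol; 3×28.085 = 84.255 g → 17.44 wt%.
Si in Mg3Si2O5(OH)4: molar mass 277.108 g/mol; 2×28.085 = 56.170 g → 20.27 wt%.
Difference = 17.44 − 20.27 = -2.83 percentage points.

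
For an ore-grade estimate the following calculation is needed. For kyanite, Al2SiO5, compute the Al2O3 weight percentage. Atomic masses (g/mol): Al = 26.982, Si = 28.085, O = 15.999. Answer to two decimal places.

62.92 wt%

Formula mass = 162.044 g/mol.
2 Al → 1.0000 mol Al2O3 per formula unit; M(Al2O3) = 101.961, so Al2O3 mass = 101.961 g.
101.961/162.044 × 100 = 62.92 wt%.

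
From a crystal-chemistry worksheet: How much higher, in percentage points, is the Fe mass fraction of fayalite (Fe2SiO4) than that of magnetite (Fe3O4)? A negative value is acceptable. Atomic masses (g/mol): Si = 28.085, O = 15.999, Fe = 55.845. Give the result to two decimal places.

M(Fe2SiO4) = 203.771 g/mol, so wt% Fe = 111.690/203.771 × 100 = 54.81%.
M(Fe3O4) = 231.531 g/mol, so wt% Fe = 167.535/231.531 × 100 = 72.36%.
54.81 − 72.36 = -17.55 pp.

-17.55 percentage points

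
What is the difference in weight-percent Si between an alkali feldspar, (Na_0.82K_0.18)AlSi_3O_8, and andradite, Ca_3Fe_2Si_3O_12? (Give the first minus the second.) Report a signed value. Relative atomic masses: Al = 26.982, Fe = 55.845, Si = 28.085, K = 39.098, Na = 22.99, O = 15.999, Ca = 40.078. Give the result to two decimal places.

15.20 percentage points

M((Na_0.82K_0.18)AlSi_3O_8) = 265.118 g/mol, so wt% Si = 84.255/265.118 × 100 = 31.78%.
M(Ca_3Fe_2Si_3O_12) = 508.167 g/mol, so wt% Si = 84.255/508.167 × 100 = 16.58%.
31.78 − 16.58 = 15.20 pp.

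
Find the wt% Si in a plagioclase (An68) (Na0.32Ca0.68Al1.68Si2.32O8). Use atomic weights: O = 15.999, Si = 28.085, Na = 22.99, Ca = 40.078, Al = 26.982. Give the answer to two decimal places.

23.86 mass %

Formula mass = 0.32*22.99 + 0.68*40.078 + 1.68*26.982 + 2.32*28.085 + 8*15.999 = 273.089 g/mol, of which 65.157 g is Si.
So Si makes up 65.157/273.089 = 0.2386 of the mass, i.e. 23.86%.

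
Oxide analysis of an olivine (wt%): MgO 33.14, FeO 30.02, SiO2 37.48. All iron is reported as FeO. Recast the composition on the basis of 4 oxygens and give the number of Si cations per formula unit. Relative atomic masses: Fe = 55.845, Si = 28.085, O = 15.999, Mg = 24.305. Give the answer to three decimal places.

MgO (M=40.304): mol = 0.82225; Mg = 0.82225, O = 0.82225.
FeO (M=71.844): mol = 0.41785; Fe = 0.41785, O = 0.41785.
SiO2 (M=60.083): mol = 0.62380; Si = 0.62380, O = 1.24760.
ΣO = 2.48770; factor = 4/ΣO = 1.60791.
Si apfu = 0.62380 × 1.60791 = 1.003.

1.003 Si apfu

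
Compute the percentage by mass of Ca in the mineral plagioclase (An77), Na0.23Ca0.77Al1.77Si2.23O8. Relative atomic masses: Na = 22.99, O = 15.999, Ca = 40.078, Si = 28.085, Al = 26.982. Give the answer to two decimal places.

11.24 weight percent

M(Na0.23Ca0.77Al1.77Si2.23O8) = 274.527 g/mol.
Ca contributes 0.77 × 40.078 = 30.860 g per mole.
30.860/274.527 = 0.1124 → 11.24%.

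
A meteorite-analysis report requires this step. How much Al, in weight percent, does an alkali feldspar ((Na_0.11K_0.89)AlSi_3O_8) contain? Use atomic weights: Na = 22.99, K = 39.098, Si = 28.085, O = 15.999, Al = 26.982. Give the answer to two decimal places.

Molar mass of (Na_0.11K_0.89)AlSi_3O_8: 0.11·22.99 + 0.89·39.098 + 1·26.982 + 3·28.085 + 8·15.999 = 276.555 g/mol.
Mass of Al per formula unit: 1 × 26.982 = 26.982 g.
Weight fraction Al = 26.982 / 276.555 = 0.0976.

9.76 weight percent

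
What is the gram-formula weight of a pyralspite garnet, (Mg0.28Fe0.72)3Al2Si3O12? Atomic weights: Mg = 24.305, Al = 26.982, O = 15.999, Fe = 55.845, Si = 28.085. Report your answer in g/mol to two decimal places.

471.25 g/mol

M = 0.84(24.305) + 2.16(55.845) + 2(26.982) + 3(28.085) + 12(15.999)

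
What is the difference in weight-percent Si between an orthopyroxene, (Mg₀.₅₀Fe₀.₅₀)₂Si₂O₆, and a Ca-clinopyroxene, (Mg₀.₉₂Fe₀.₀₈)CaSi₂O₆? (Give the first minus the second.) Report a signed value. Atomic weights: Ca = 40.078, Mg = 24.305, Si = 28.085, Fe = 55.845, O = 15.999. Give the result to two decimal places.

-1.46 percentage points

M((Mg₀.₅₀Fe₀.₅₀)₂Si₂O₆) = 232.314 g/mol, so wt% Si = 56.170/232.314 × 100 = 24.18%.
M((Mg₀.₉₂Fe₀.₀₈)CaSi₂O₆) = 219.070 g/mol, so wt% Si = 56.170/219.070 × 100 = 25.64%.
24.18 − 25.64 = -1.46 pp.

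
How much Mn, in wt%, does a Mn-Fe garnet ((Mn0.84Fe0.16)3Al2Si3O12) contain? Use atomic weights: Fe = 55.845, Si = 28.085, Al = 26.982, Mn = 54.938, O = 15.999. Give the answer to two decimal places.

Formula mass = 2.52*54.938 + 0.48*55.845 + 2*26.982 + 3*28.085 + 12*15.999 = 495.456 g/mol, of which 138.444 g is Mn.
So Mn makes up 138.444/495.456 = 0.2794 of the mass, i.e. 27.94%.

27.94 wt%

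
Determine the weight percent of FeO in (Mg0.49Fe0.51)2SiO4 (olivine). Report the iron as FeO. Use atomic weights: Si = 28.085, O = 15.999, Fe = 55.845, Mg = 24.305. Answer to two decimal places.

Formula mass = 172.862 g/mol.
1.02 Fe → 1.0200 mol FeO per formula unit; M(FeO) = 71.844, so FeO mass = 73.281 g.
73.281/172.862 × 100 = 42.39 wt%.

42.39 wt%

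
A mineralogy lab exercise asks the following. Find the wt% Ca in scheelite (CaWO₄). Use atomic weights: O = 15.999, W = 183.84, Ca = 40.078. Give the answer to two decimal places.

Molar mass of CaWO₄: 1·40.078 + 1·183.84 + 4·15.999 = 287.914 g/mol.
Mass of Ca per formula unit: 1 × 40.078 = 40.078 g.
Weight fraction Ca = 40.078 / 287.914 = 0.1392.

13.92 wt%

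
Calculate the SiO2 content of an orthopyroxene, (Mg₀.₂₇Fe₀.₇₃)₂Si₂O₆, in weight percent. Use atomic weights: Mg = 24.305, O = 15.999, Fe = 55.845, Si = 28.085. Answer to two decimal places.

Molar mass of (Mg₀.₂₇Fe₀.₇₃)₂Si₂O₆ = 0.54×24.305 + 1.46×55.845 + 2×28.085 + 6×15.999 = 246.822 g/mol.
Each formula unit contains 2 Si, equivalent to 2/1 = 2.0000 mol SiO2.
M(SiO2) = 1×28.085 + 2×15.999 = 60.083 g/mol.
Mass of SiO2 per formula unit = 2.0000 × 60.083 = 120.166 g.
SiO2 wt% = 120.166 / 246.822 × 100 = 48.69%.

48.69 wt%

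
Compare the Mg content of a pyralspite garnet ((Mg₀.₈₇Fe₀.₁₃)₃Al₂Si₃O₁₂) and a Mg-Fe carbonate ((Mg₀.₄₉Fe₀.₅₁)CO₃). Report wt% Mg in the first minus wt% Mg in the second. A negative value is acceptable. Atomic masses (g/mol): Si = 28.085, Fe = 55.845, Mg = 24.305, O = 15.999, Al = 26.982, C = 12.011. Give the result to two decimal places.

3.41 percentage points

M((Mg₀.₈₇Fe₀.₁₃)₃Al₂Si₃O₁₂) = 415.423 g/mol, so wt% Mg = 63.436/415.423 × 100 = 15.27%.
M((Mg₀.₄₉Fe₀.₅₁)CO₃) = 100.398 g/mol, so wt% Mg = 11.909/100.398 × 100 = 11.86%.
15.27 − 11.86 = 3.41 pp.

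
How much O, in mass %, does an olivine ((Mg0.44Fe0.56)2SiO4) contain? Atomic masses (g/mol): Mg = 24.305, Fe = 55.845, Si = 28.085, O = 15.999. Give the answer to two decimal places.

36.36 mass %

Formula mass = 0.88·24.305 + 1.12·55.845 + 1·28.085 + 4·15.999 = 176.016 g/mol, of which 63.996 g is O.
So O makes up 63.996/176.016 = 0.3636 of the mass, i.e. 36.36%.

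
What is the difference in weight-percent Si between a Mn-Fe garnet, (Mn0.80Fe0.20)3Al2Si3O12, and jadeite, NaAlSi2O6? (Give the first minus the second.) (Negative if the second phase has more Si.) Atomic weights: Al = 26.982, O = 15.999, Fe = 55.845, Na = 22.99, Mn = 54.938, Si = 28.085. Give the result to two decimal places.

-10.79 percentage points

M((Mn0.80Fe0.20)3Al2Si3O12) = 495.565 g/mol, so wt% Si = 84.255/495.565 × 100 = 17.00%.
M(NaAlSi2O6) = 202.136 g/mol, so wt% Si = 56.170/202.136 × 100 = 27.79%.
17.00 − 27.79 = -10.79 pp.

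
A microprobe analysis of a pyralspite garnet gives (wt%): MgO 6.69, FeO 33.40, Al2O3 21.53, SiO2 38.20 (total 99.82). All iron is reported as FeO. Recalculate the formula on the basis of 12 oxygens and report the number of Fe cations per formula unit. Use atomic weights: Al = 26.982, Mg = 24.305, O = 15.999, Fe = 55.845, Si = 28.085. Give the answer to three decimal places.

2.200 Fe apfu

6.69 wt% MgO ÷ 40.304 g/mol = 0.16599 mol, giving 0.16599 Mg and 0.16599 O.
33.40 wt% FeO ÷ 71.844 g/mol = 0.46490 mol, giving 0.46490 Fe and 0.46490 O.
21.53 wt% Al2O3 ÷ 101.961 g/mol = 0.21116 mol, giving 0.42232 Al and 0.63348 O.
38.20 wt% SiO2 ÷ 60.083 g/mol = 0.63579 mol, giving 0.63579 Si and 1.27158 O.
Oxygen sums to 2.53595; scaling by 12/2.53595 = 4.73195 puts the formula on 12 O.
Fe: 0.46490 × 4.73195 = 2.200 atoms per formula unit.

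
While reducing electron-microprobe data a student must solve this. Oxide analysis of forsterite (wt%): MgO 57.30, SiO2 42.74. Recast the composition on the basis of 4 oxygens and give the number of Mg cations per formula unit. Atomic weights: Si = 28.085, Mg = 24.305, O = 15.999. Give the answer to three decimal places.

MgO (M=40.304): mol = 1.42170; Mg = 1.42170, O = 1.42170.
SiO2 (M=60.083): mol = 0.71135; Si = 0.71135, O = 1.42270.
ΣO = 2.84440; factor = 4/ΣO = 1.40627.
Mg apfu = 1.42170 × 1.40627 = 1.999.

1.999 Mg apfu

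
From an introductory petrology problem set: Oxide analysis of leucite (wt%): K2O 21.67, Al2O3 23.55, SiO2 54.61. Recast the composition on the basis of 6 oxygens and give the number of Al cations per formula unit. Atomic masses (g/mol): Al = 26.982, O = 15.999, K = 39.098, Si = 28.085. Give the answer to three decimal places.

1.011 Al apfu

21.67 wt% K2O ÷ 94.195 g/mol = 0.23005 mol, giving 0.46010 K and 0.23005 O.
23.55 wt% Al2O3 ÷ 101.961 g/mol = 0.23097 mol, giving 0.46194 Al and 0.69291 O.
54.61 wt% SiO2 ÷ 60.083 g/mol = 0.90891 mol, giving 0.90891 Si and 1.81782 O.
Oxygen sums to 2.74078; scaling by 6/2.74078 = 2.18916 puts the formula on 6 O.
Al: 0.46194 × 2.18916 = 1.011 atoms per formula unit.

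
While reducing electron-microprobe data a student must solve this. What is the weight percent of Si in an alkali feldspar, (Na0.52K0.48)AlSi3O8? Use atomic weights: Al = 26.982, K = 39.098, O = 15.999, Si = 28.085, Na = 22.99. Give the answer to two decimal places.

31.21 wt%

M((Na0.52K0.48)AlSi3O8) = 269.951 g/mol.
Si contributes 3 × 28.085 = 84.255 g per mole.
84.255/269.951 = 0.3121 → 31.21%.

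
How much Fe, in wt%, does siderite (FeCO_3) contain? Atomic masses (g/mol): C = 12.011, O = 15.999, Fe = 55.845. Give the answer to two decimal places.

M(FeCO_3) = 115.853 g/mol.
Fe contributes 1 × 55.845 = 55.845 g per mole.
55.845/115.853 = 0.4820 → 48.20%.

48.20 wt%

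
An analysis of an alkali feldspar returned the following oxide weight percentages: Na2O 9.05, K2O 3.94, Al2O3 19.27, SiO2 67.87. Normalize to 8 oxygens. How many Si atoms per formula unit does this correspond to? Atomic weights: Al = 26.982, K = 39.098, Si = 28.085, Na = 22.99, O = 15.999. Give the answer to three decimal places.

Na2O: 9.05/61.979 = 0.14602 mol → 0.29204 mol Na, 0.14602 mol O.
K2O: 3.94/94.195 = 0.04183 mol → 0.08366 mol K, 0.04183 mol O.
Al2O3: 19.27/101.961 = 0.18899 mol → 0.37798 mol Al, 0.56697 mol O.
SiO2: 67.87/60.083 = 1.12960 mol → 1.12960 mol Si, 2.25920 mol O.
Total oxygen = 3.01402 mol. Normalization factor = 8/3.01402 = 2.65426.
Si per 8 O = 1.12960 × 2.65426 = 2.998.

2.998 Si apfu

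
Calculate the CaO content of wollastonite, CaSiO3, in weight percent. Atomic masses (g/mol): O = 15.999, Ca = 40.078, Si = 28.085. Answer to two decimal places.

Molar mass of CaSiO3 = 1·40.078 + 1·28.085 + 3·15.999 = 116.160 g/mol.
Each formula unit contains 1 Ca, equivalent to 1/1 = 1.0000 mol CaO.
M(CaO) = 1×40.078 + 1×15.999 = 56.077 g/mol.
Mass of CaO per formula unit = 1.0000 × 56.077 = 56.077 g.
CaO wt% = 56.077 / 116.160 × 100 = 48.28%.

48.28 wt%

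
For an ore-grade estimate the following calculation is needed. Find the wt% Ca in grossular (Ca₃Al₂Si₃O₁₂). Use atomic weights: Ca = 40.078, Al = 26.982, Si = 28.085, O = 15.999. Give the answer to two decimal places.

26.69 mass %

M(Ca₃Al₂Si₃O₁₂) = 450.441 g/mol.
Ca contributes 3 × 40.078 = 120.234 g per mole.
120.234/450.441 = 0.2669 → 26.69%.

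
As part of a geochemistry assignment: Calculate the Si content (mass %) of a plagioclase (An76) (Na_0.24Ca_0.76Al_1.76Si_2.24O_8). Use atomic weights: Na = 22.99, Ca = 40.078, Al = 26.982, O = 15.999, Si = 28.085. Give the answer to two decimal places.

Formula mass = 0.24*22.99 + 0.76*40.078 + 1.76*26.982 + 2.24*28.085 + 8*15.999 = 274.368 g/mol, of which 62.910 g is Si.
So Si makes up 62.910/274.368 = 0.2293 of the mass, i.e. 22.93%.

22.93 mass %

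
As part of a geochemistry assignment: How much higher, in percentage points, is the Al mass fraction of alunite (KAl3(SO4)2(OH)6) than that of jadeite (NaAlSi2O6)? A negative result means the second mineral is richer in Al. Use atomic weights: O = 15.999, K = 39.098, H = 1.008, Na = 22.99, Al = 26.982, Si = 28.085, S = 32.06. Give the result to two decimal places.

6.19 percentage points

First mineral: 80.946 g Al in 414.198 g formula = 19.54 wt% Al.
Second mineral: 26.982 g Al in 202.136 g formula = 13.35 wt% Al.
19.54% − 13.35% gives a difference of 6.19 percentage points.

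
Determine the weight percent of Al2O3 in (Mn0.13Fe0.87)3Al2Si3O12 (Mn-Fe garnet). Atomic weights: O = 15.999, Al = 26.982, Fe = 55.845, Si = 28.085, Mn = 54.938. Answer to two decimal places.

Molar mass of (Mn0.13Fe0.87)3Al2Si3O12 = 0.39*54.938 + 2.61*55.845 + 2*26.982 + 3*28.085 + 12*15.999 = 497.388 g/mol.
Each formula unit contains 2 Al, equivalent to 2/2 = 1.0000 mol Al2O3.
M(Al2O3) = 2×26.982 + 3×15.999 = 101.961 g/mol.
Mass of Al2O3 per formula unit = 1.0000 × 101.961 = 101.961 g.
Al2O3 wt% = 101.961 / 497.388 × 100 = 20.50%.

20.50 wt%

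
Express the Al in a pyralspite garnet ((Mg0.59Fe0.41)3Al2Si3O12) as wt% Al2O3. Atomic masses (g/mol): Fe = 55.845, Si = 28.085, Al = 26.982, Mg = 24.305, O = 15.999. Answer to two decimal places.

23.07 wt%

M((Mg0.59Fe0.41)3Al2Si3O12) = 441.916 g/mol; M(Al2O3) = 101.961 g/mol.
Moles Al2O3 per formula unit = 2 Al ÷ 2 = 1.0000.
Al2O3 fraction = (1.0000 × 101.961) / 441.916 = 101.961/441.916 = 0.2307.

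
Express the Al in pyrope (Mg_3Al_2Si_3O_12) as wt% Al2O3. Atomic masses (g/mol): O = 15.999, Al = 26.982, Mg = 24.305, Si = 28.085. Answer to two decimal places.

25.29 wt%

M(Mg_3Al_2Si_3O_12) = 403.122 g/mol; M(Al2O3) = 101.961 g/mol.
Moles Al2O3 per formula unit = 2 Al ÷ 2 = 1.0000.
Al2O3 fraction = (1.0000 × 101.961) / 403.122 = 101.961/403.122 = 0.2529.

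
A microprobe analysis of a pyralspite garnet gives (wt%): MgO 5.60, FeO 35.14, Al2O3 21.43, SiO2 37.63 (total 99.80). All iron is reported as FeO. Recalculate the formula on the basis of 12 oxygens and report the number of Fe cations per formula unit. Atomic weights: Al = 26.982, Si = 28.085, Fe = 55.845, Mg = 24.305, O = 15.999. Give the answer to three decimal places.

MgO: 5.60/40.304 = 0.13894 mol → 0.13894 mol Mg, 0.13894 mol O.
FeO: 35.14/71.844 = 0.48912 mol → 0.48912 mol Fe, 0.48912 mol O.
Al2O3: 21.43/101.961 = 0.21018 mol → 0.42036 mol Al, 0.63054 mol O.
SiO2: 37.63/60.083 = 0.62630 mol → 0.62630 mol Si, 1.25260 mol O.
Total oxygen = 2.51120 mol. Normalization factor = 12/2.51120 = 4.77859.
Fe per 12 O = 0.48912 × 4.77859 = 2.337.

2.337 Fe apfu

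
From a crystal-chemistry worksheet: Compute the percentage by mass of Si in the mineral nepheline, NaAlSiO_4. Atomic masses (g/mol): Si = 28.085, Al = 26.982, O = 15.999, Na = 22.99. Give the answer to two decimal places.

M(NaAlSiO_4) = 142.053 g/mol.
Si contributes 1 × 28.085 = 28.085 g per mole.
28.085/142.053 = 0.1977 → 19.77%.

19.77 weight percent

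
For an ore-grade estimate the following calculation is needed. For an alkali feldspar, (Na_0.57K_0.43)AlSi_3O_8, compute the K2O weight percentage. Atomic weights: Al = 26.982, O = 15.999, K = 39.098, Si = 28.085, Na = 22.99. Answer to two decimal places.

M((Na_0.57K_0.43)AlSi_3O_8) = 269.145 g/mol; M(K2O) = 94.195 g/mol.
Moles K2O per formula unit = 0.43 K ÷ 2 = 0.2150.
K2O fraction = (0.2150 × 94.195) / 269.145 = 20.252/269.145 = 0.0752.

7.52 wt%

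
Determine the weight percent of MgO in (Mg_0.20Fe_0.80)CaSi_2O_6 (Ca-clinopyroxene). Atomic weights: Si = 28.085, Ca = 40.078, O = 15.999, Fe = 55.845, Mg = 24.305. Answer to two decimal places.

3.33 wt%

M((Mg_0.20Fe_0.80)CaSi_2O_6) = 241.779 g/mol; M(MgO) = 40.304 g/mol.
Moles MgO per formula unit = 0.20 Mg ÷ 1 = 0.2000.
MgO fraction = (0.2000 × 40.304) / 241.779 = 8.061/241.779 = 0.0333.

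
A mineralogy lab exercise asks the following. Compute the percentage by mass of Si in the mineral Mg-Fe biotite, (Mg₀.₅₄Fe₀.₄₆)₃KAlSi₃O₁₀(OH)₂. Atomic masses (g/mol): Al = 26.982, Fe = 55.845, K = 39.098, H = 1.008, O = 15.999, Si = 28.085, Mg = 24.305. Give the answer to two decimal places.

18.29 weight percent

Molar mass of (Mg₀.₅₄Fe₀.₄₆)₃KAlSi₃O₁₀(OH)₂: 1.62*24.305 + 1.38*55.845 + 1*39.098 + 1*26.982 + 3*28.085 + 12*15.999 + 2*1.008 = 460.779 g/mol.
Mass of Si per formula unit: 3 × 28.085 = 84.255 g.
Weight fraction Si = 84.255 / 460.779 = 0.1829.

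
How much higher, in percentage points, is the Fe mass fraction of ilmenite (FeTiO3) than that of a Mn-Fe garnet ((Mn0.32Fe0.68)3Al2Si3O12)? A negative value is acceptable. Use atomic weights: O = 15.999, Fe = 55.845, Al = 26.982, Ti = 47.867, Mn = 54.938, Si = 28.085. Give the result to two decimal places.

13.88 percentage points

M(FeTiO3) = 151.709 g/mol, so wt% Fe = 55.845/151.709 × 100 = 36.81%.
M((Mn0.32Fe0.68)3Al2Si3O12) = 496.871 g/mol, so wt% Fe = 113.924/496.871 × 100 = 22.93%.
36.81 − 22.93 = 13.88 pp.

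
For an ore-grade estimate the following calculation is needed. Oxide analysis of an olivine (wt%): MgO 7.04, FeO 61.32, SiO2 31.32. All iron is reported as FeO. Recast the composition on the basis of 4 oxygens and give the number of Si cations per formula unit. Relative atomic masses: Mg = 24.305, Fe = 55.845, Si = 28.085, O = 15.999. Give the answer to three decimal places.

7.04 wt% MgO ÷ 40.304 g/mol = 0.17467 mol, giving 0.17467 Mg and 0.17467 O.
61.32 wt% FeO ÷ 71.844 g/mol = 0.85352 mol, giving 0.85352 Fe and 0.85352 O.
31.32 wt% SiO2 ÷ 60.083 g/mol = 0.52128 mol, giving 0.52128 Si and 1.04256 O.
Oxygen sums to 2.07075; scaling by 4/2.07075 = 1.93167 puts the formula on 4 O.
Si: 0.52128 × 1.93167 = 1.007 atoms per formula unit.

1.007 Si apfu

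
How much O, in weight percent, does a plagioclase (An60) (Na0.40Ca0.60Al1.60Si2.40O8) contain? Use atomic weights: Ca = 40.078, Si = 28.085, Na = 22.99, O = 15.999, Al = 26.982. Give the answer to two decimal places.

Formula mass = 0.40×22.99 + 0.60×40.078 + 1.60×26.982 + 2.40×28.085 + 8×15.999 = 271.810 g/mol, of which 127.992 g is O.
So O makes up 127.992/271.810 = 0.4709 of the mass, i.e. 47.09%.

47.09 weight percent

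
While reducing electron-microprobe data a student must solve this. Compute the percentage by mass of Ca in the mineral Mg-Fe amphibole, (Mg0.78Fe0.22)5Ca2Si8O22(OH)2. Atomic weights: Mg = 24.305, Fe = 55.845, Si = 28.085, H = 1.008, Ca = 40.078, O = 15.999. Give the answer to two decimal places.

Formula mass = 3.90×24.305 + 1.10×55.845 + 2×40.078 + 8×28.085 + 24×15.999 + 2×1.008 = 847.047 g/mol, of which 80.156 g is Ca.
So Ca makes up 80.156/847.047 = 0.0946 of the mass, i.e. 9.46%.

9.46 mass %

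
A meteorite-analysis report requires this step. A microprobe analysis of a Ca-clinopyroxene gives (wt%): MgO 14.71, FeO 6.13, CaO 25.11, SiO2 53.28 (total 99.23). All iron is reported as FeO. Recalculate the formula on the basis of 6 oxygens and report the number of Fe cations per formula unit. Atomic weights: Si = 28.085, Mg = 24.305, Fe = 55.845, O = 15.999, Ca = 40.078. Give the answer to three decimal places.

14.71 wt% MgO ÷ 40.304 g/mol = 0.36498 mol, giving 0.36498 Mg and 0.36498 O.
6.13 wt% FeO ÷ 71.844 g/mol = 0.08532 mol, giving 0.08532 Fe and 0.08532 O.
25.11 wt% CaO ÷ 56.077 g/mol = 0.44778 mol, giving 0.44778 Ca and 0.44778 O.
53.28 wt% SiO2 ÷ 60.083 g/mol = 0.88677 mol, giving 0.88677 Si and 1.77354 O.
Oxygen sums to 2.67162; scaling by 6/2.67162 = 2.24583 puts the formula on 6 O.
Fe: 0.08532 × 2.24583 = 0.192 atoms per formula unit.

0.192 Fe apfu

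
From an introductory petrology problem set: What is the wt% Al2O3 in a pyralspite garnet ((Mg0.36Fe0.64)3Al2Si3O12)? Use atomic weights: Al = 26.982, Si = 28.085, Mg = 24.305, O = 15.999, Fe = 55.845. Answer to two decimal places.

21.99 wt%

Molar mass of (Mg0.36Fe0.64)3Al2Si3O12 = 1.08×24.305 + 1.92×55.845 + 2×26.982 + 3×28.085 + 12×15.999 = 463.679 g/mol.
Each formula unit contains 2 Al, equivalent to 2/2 = 1.0000 mol Al2O3.
M(Al2O3) = 2×26.982 + 3×15.999 = 101.961 g/mol.
Mass of Al2O3 per formula unit = 1.0000 × 101.961 = 101.961 g.
Al2O3 wt% = 101.961 / 463.679 × 100 = 21.99%.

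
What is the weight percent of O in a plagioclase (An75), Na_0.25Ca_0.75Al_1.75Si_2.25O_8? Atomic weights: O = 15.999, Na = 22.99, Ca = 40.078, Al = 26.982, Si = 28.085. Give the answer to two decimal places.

46.68 weight percent

Formula mass = 0.25×22.99 + 0.75×40.078 + 1.75×26.982 + 2.25×28.085 + 8×15.999 = 274.208 g/mol, of which 127.992 g is O.
So O makes up 127.992/274.208 = 0.4668 of the mass, i.e. 46.68%.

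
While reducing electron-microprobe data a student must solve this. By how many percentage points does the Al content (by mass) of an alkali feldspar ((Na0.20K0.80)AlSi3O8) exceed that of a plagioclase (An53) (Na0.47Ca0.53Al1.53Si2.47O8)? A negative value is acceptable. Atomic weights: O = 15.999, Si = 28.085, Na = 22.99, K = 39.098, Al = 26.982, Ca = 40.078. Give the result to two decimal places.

-5.44 percentage points

Al in (Na0.20K0.80)AlSi3O8: molar mass 275.105 g/mol; 1×26.982 = 26.982 g → 9.81 wt%.
Al in Na0.47Ca0.53Al1.53Si2.47O8: molar mass 270.691 g/mol; 1.53×26.982 = 41.282 g → 15.25 wt%.
Difference = 9.81 − 15.25 = -5.44 percentage points.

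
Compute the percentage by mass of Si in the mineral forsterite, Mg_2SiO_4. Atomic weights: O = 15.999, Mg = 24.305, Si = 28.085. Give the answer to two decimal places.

19.96 weight percent

M(Mg_2SiO_4) = 140.691 g/mol.
Si contributes 1 × 28.085 = 28.085 g per mole.
28.085/140.691 = 0.1996 → 19.96%.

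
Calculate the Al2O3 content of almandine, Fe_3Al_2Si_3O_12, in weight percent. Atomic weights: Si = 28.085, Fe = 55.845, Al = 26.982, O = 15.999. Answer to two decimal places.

20.48 wt%

Molar mass of Fe_3Al_2Si_3O_12 = 3·55.845 + 2·26.982 + 3·28.085 + 12·15.999 = 497.742 g/mol.
Each formula unit contains 2 Al, equivalent to 2/2 = 1.0000 mol Al2O3.
M(Al2O3) = 2×26.982 + 3×15.999 = 101.961 g/mol.
Mass of Al2O3 per formula unit = 1.0000 × 101.961 = 101.961 g.
Al2O3 wt% = 101.961 / 497.742 × 100 = 20.48%.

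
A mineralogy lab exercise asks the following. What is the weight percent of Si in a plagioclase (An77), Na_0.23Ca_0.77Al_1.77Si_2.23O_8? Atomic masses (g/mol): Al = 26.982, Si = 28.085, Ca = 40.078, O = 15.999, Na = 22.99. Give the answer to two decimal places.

Molar mass of Na_0.23Ca_0.77Al_1.77Si_2.23O_8: 0.23*22.99 + 0.77*40.078 + 1.77*26.982 + 2.23*28.085 + 8*15.999 = 274.527 g/mol.
Mass of Si per formula unit: 2.23 × 28.085 = 62.630 g.
Weight fraction Si = 62.630 / 274.527 = 0.2281.

22.81 mass %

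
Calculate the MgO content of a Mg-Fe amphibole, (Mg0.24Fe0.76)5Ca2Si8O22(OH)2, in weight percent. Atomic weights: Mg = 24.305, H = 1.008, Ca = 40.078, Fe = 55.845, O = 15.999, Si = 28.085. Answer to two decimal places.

Molar mass of (Mg0.24Fe0.76)5Ca2Si8O22(OH)2 = 1.20*24.305 + 3.80*55.845 + 2*40.078 + 8*28.085 + 24*15.999 + 2*1.008 = 932.205 g/mol.
Each formula unit contains 1.20 Mg, equivalent to 1.20/1 = 1.2000 mol MgO.
M(MgO) = 1×24.305 + 1×15.999 = 40.304 g/mol.
Mass of MgO per formula unit = 1.2000 × 40.304 = 48.365 g.
MgO wt% = 48.365 / 932.205 × 100 = 5.19%.

5.19 wt%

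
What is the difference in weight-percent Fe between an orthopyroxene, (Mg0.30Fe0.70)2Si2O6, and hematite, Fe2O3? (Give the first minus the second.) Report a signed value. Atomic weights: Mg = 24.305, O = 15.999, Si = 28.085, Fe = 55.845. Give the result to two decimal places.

-38.02 percentage points

Fe in (Mg0.30Fe0.70)2Si2O6: molar mass 244.930 g/mol; 1.40×55.845 = 78.183 g → 31.92 wt%.
Fe in Fe2O3: molar mass 159.687 g/mol; 2×55.845 = 111.690 g → 69.94 wt%.
Difference = 31.92 − 69.94 = -38.02 percentage points.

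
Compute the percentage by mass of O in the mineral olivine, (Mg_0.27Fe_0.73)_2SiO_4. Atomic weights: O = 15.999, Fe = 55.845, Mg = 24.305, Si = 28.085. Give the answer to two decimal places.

M((Mg_0.27Fe_0.73)_2SiO_4) = 186.739 g/mol.
O contributes 4 × 15.999 = 63.996 g per mole.
63.996/186.739 = 0.3427 → 34.27%.

34.27 mass %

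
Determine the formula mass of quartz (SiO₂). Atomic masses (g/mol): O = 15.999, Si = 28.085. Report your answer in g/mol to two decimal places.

60.08 g/mol

M = 1(28.085) + 2(15.999)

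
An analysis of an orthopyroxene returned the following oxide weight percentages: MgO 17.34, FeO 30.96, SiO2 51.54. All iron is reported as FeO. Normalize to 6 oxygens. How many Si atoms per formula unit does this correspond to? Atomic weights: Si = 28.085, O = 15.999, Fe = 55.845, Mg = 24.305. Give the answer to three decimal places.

1.997 Si apfu

17.34 wt% MgO ÷ 40.304 g/mol = 0.43023 mol, giving 0.43023 Mg and 0.43023 O.
30.96 wt% FeO ÷ 71.844 g/mol = 0.43093 mol, giving 0.43093 Fe and 0.43093 O.
51.54 wt% SiO2 ÷ 60.083 g/mol = 0.85781 mol, giving 0.85781 Si and 1.71562 O.
Oxygen sums to 2.57678; scaling by 6/2.57678 = 2.32849 puts the formula on 6 O.
Si: 0.85781 × 2.32849 = 1.997 atoms per formula unit.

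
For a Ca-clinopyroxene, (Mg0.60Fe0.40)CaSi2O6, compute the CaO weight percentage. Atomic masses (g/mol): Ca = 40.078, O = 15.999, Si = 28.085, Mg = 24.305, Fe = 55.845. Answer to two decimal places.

24.47 wt%

Molar mass of (Mg0.60Fe0.40)CaSi2O6 = 0.60·24.305 + 0.40·55.845 + 1·40.078 + 2·28.085 + 6·15.999 = 229.163 g/mol.
Each formula unit contains 1 Ca, equivalent to 1/1 = 1.0000 mol CaO.
M(CaO) = 1×40.078 + 1×15.999 = 56.077 g/mol.
Mass of CaO per formula unit = 1.0000 × 56.077 = 56.077 g.
CaO wt% = 56.077 / 229.163 × 100 = 24.47%.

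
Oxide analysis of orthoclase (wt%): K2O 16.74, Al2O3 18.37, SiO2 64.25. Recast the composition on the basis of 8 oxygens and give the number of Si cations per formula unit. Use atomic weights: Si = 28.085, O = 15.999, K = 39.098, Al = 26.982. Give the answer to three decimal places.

K2O: 16.74/94.195 = 0.17772 mol → 0.35544 mol K, 0.17772 mol O.
Al2O3: 18.37/101.961 = 0.18017 mol → 0.36034 mol Al, 0.54051 mol O.
SiO2: 64.25/60.083 = 1.06935 mol → 1.06935 mol Si, 2.13870 mol O.
Total oxygen = 2.85693 mol. Normalization factor = 8/2.85693 = 2.80021.
Si per 8 O = 1.06935 × 2.80021 = 2.994.

2.994 Si apfu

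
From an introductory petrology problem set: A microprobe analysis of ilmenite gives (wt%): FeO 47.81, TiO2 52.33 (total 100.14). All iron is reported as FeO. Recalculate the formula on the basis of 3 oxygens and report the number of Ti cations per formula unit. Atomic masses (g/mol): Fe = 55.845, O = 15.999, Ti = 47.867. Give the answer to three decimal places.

0.995 Ti apfu

FeO: 47.81/71.844 = 0.66547 mol → 0.66547 mol Fe, 0.66547 mol O.
TiO2: 52.33/79.865 = 0.65523 mol → 0.65523 mol Ti, 1.31046 mol O.
Total oxygen = 1.97593 mol. Normalization factor = 3/1.97593 = 1.51827.
Ti per 3 O = 0.65523 × 1.51827 = 0.995.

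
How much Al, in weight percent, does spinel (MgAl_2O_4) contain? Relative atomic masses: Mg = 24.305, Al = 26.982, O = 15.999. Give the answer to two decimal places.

Formula mass = 1×24.305 + 2×26.982 + 4×15.999 = 142.265 g/mol, of which 53.964 g is Al.
So Al makes up 53.964/142.265 = 0.3793 of the mass, i.e. 37.93%.

37.93 weight percent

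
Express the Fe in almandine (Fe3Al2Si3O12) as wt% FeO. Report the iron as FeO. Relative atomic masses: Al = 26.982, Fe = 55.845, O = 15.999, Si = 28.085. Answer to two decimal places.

Molar mass of Fe3Al2Si3O12 = 3×55.845 + 2×26.982 + 3×28.085 + 12×15.999 = 497.742 g/mol.
Each formula unit contains 3 Fe, equivalent to 3/1 = 3.0000 mol FeO.
M(FeO) = 1×55.845 + 1×15.999 = 71.844 g/mol.
Mass of FeO per formula unit = 3.0000 × 71.844 = 215.532 g.
FeO wt% = 215.532 / 497.742 × 100 = 43.30%.

43.30 wt%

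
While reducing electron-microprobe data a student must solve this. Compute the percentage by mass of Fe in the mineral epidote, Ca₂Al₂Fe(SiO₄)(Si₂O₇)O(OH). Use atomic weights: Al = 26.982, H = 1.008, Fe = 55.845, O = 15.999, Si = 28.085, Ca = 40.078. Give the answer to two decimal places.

Molar mass of Ca₂Al₂Fe(SiO₄)(Si₂O₇)O(OH): 2·40.078 + 2·26.982 + 1·55.845 + 3·28.085 + 13·15.999 + 1·1.008 = 483.215 g/mol.
Mass of Fe per formula unit: 1 × 55.845 = 55.845 g.
Weight fraction Fe = 55.845 / 483.215 = 0.1156.

11.56 wt%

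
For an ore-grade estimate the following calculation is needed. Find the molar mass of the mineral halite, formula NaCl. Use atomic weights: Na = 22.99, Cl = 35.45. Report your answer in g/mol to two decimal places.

58.44 g/mol

M = 1(22.99) + 1(35.45)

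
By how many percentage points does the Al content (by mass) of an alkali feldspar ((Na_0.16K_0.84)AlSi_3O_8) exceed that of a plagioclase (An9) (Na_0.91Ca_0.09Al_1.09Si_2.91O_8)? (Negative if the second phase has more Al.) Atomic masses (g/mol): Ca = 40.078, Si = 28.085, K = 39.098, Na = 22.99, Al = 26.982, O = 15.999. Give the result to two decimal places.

-1.37 percentage points

Al in (Na_0.16K_0.84)AlSi_3O_8: molar mass 275.750 g/mol; 1×26.982 = 26.982 g → 9.78 wt%.
Al in Na_0.91Ca_0.09Al_1.09Si_2.91O_8: molar mass 263.658 g/mol; 1.09×26.982 = 29.410 g → 11.15 wt%.
Difference = 9.78 − 11.15 = -1.37 percentage points.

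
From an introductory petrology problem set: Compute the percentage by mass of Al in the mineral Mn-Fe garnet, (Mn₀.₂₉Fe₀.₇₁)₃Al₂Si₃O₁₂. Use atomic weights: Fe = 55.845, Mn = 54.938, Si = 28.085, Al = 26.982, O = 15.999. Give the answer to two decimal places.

Formula mass = 0.87*54.938 + 2.13*55.845 + 2*26.982 + 3*28.085 + 12*15.999 = 496.953 g/mol, of which 53.964 g is Al.
So Al makes up 53.964/496.953 = 0.1086 of the mass, i.e. 10.86%.

10.86 weight percent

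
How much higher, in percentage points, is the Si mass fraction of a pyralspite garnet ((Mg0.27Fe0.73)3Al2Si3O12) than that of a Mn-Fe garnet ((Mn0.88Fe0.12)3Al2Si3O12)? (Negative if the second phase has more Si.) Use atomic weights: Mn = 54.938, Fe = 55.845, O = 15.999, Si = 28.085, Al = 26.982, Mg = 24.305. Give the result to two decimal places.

M((Mg0.27Fe0.73)3Al2Si3O12) = 472.195 g/mol, so wt% Si = 84.255/472.195 × 100 = 17.84%.
M((Mn0.88Fe0.12)3Al2Si3O12) = 495.348 g/mol, so wt% Si = 84.255/495.348 × 100 = 17.01%.
17.84 − 17.01 = 0.83 pp.

0.83 percentage points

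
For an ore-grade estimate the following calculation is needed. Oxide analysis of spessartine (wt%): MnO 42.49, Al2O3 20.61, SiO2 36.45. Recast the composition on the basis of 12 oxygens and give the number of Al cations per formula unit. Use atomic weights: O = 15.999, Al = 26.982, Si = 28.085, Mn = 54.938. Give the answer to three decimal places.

2.006 Al apfu

MnO: 42.49/70.937 = 0.59898 mol → 0.59898 mol Mn, 0.59898 mol O.
Al2O3: 20.61/101.961 = 0.20214 mol → 0.40428 mol Al, 0.60642 mol O.
SiO2: 36.45/60.083 = 0.60666 mol → 0.60666 mol Si, 1.21332 mol O.
Total oxygen = 2.41872 mol. Normalization factor = 12/2.41872 = 4.96130.
Al per 12 O = 0.40428 × 4.96130 = 2.006.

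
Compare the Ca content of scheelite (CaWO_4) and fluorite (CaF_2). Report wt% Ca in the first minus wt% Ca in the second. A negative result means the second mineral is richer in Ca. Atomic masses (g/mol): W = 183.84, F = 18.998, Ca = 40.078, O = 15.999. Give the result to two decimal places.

M(CaWO_4) = 287.914 g/mol, so wt% Ca = 40.078/287.914 × 100 = 13.92%.
M(CaF_2) = 78.074 g/mol, so wt% Ca = 40.078/78.074 × 100 = 51.33%.
13.92 − 51.33 = -37.41 pp.

-37.41 percentage points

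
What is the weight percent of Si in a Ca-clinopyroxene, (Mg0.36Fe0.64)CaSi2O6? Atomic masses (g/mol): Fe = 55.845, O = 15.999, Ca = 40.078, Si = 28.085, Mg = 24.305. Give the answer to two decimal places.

Molar mass of (Mg0.36Fe0.64)CaSi2O6: 0.36*24.305 + 0.64*55.845 + 1*40.078 + 2*28.085 + 6*15.999 = 236.733 g/mol.
Mass of Si per formula unit: 2 × 28.085 = 56.170 g.
Weight fraction Si = 56.170 / 236.733 = 0.2373.

23.73 mass %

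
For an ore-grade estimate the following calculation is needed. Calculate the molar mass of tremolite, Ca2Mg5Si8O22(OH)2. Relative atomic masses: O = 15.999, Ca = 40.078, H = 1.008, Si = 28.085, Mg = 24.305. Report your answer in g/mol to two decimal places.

The formula mass is the sum 2*40.078 + 5*24.305 + 8*28.085 + 24*15.999 + 2*1.008.

812.35 g/mol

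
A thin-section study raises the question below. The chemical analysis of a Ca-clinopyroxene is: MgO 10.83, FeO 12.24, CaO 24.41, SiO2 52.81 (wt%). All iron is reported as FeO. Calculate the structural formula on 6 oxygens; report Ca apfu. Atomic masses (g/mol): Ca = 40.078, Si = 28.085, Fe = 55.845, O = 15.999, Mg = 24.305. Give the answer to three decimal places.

MgO (M=40.304): mol = 0.26871; Mg = 0.26871, O = 0.26871.
FeO (M=71.844): mol = 0.17037; Fe = 0.17037, O = 0.17037.
CaO (M=56.077): mol = 0.43529; Ca = 0.43529, O = 0.43529.
SiO2 (M=60.083): mol = 0.87895; Si = 0.87895, O = 1.75790.
ΣO = 2.63227; factor = 6/ΣO = 2.27940.
Ca apfu = 0.43529 × 2.27940 = 0.992.

0.992 Ca apfu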